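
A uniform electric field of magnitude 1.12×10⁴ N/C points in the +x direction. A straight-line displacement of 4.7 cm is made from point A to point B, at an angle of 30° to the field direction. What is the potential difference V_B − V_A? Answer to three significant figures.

Only the component of displacement along E changes the potential: ΔV = −E·d·cosθ.
ΔV = −(1.12×10⁴ V/m)(0.0470 m)cos30° = -456 V.

-456 V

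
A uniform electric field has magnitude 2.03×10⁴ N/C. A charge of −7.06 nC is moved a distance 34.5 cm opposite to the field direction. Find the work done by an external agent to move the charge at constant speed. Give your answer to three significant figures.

The potential change for a displacement 34.5 cm opposite to the field direction is ΔV = +Ed = 7000 V.
W_ext = qΔV = -4.94×10⁻⁵ J.

-4.94×10⁻⁵ J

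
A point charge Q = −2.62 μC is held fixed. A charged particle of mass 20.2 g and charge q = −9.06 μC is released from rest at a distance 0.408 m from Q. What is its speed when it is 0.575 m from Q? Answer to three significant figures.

Only the electrostatic force acts, so mechanical energy is conserved: ½mv² = U₁ − U₂ = kQq(1/r₁ − 1/r₂).
U₁ − U₂ = (8.99×10⁹ N·m²/C²)(-2.62×10⁻⁶ C)(-9.06×10⁻⁶ C)(1/0.408 − 1/0.575) = 0.152 J.
v = √(2·0.152/0.0202) = 3.88 m/s.

3.88 m/s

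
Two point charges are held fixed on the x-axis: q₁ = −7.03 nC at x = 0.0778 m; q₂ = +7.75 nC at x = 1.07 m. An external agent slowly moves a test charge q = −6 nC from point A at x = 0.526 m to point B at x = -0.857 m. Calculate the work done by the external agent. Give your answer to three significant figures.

For quasistatic motion the external work equals the change in potential energy: W_ext = qΔV = q(V_B − V_A).
At A: distances to the source charges are 0.448 m, 0.544 m; V_A = Σ kqᵢ/rᵢ = -12.9 V.
At B: distances to the source charges are 0.935 m, 1.93 m; V_B = Σ kqᵢ/rᵢ = -31.5 V.
ΔV = V_B − V_A = -18.5 V.
W_ext = qΔV = (-6.00×10⁻⁹ C)(-18.5 V) = 1.11×10⁻⁷ J.

1.11×10⁻⁷ J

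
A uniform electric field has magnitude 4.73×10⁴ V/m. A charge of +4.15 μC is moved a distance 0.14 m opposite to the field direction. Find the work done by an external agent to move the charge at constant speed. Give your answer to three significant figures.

The potential change for a displacement 0.14 m opposite to the field direction is ΔV = +Ed = 6620 V.
W_ext = qΔV = 0.0275 J.

0.0275 J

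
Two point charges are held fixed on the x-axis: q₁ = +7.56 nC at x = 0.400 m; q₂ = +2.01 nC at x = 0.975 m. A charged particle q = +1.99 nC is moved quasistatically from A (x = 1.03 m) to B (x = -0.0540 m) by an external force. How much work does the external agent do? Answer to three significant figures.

-5.36×10⁻⁷ J

For quasistatic motion the external work equals the change in potential energy: W_ext = qΔV = q(V_B − V_A).
At A: distances to the source charges are 0.630 m, 0.0550 m; V_A = Σ kqᵢ/rᵢ = 436 V.
At B: distances to the source charges are 0.454 m, 1.03 m; V_B = Σ kqᵢ/rᵢ = 167 V.
ΔV = V_B − V_A = -269 V.
W_ext = qΔV = (1.99×10⁻⁹ C)(-269 V) = -5.36×10⁻⁷ J.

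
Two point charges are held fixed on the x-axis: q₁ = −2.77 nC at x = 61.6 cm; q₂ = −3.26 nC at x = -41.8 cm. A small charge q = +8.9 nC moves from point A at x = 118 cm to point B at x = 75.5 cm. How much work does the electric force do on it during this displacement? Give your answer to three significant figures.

The work done by the electric force is W_field = −ΔU = −q(V_B − V_A) = q(V_A − V_B).
At A: distances to the source charges are 0.564 m, 1.60 m; V_A = Σ kqᵢ/rᵢ = -62.5 V.
At B: distances to the source charges are 0.139 m, 1.17 m; V_B = Σ kqᵢ/rᵢ = -204 V.
ΔV = V_B − V_A = -142 V.
W_field = −qΔV = −(8.90×10⁻⁹ C)(-142 V) = 1.26×10⁻⁶ J.

1.26×10⁻⁶ J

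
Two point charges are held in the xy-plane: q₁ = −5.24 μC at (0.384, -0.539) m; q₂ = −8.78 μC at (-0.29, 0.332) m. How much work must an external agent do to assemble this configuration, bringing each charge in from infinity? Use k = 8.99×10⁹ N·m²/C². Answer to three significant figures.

0.376 J

The work to assemble the configuration equals its total potential energy, U = Σ kqᵢqⱼ/rᵢⱼ over all pairs.
Pair separations: r₁₂ = 1.10 m.
U = (0.376) = 0.376 J.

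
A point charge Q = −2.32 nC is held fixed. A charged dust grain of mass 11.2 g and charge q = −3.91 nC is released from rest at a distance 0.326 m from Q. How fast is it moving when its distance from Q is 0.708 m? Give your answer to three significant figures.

Only the electrostatic force acts, so mechanical energy is conserved: ½mv² = U₁ − U₂ = kQq(1/r₁ − 1/r₂).
U₁ − U₂ = (8.99×10⁹ N·m²/C²)(-2.32×10⁻⁹ C)(-3.91×10⁻⁹ C)(1/0.326 − 1/0.708) = 1.35×10⁻⁷ J.
v = √(2·1.35×10⁻⁷/0.0112) = 4.91×10⁻³ m/s.

4.91×10⁻³ m/s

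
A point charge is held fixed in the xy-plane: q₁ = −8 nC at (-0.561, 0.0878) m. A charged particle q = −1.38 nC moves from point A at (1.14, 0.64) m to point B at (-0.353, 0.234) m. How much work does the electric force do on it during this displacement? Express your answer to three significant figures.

-3.35×10⁻⁷ J

The work done by the electric force is W_field = −ΔU = −q(V_B − V_A) = q(V_A − V_B).
At A: distance to the source charge is 1.79 m; V_A = kq₁/r = -40.2 V.
At B: distance to the source charge is 0.254 m; V_B = kq₁/r = -283 V.
ΔV = V_B − V_A = -243 V.
W_field = −qΔV = −(-1.38×10⁻⁹ C)(-243 V) = -3.35×10⁻⁷ J.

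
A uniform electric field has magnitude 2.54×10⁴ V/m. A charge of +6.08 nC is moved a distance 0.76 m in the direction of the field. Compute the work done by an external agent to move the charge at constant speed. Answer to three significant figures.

The potential change for a displacement 0.76 m in the direction of the field is ΔV = −Ed = -1.93×10⁴ V.
W_ext = qΔV = -1.17×10⁻⁴ J.

-1.17×10⁻⁴ J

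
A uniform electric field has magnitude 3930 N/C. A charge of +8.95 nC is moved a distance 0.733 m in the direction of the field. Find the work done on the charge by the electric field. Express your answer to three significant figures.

2.58×10⁻⁵ J

The potential change for a displacement 0.733 m in the direction of the field is ΔV = −Ed = -2880 V.
W_field = −qΔV = 2.58×10⁻⁵ J.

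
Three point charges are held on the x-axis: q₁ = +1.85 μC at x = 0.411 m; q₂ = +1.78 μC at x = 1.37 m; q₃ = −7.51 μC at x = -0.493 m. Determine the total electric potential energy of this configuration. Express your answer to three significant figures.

-0.172 J

The work to assemble the configuration equals its total potential energy, U = Σ kqᵢqⱼ/rᵢⱼ over all pairs.
Pair separations: r₁₂ = 0.959 m, r₁₃ = 0.904 m, r₂₃ = 1.86 m.
U = (0.0309) + (-0.138) + (-0.0645) = -0.172 J.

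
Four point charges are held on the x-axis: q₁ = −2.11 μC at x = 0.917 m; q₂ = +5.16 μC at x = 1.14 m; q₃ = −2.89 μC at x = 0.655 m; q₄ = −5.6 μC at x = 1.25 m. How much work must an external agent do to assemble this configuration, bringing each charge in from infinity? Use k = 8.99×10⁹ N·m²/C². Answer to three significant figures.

-2.30 J

The work to assemble the configuration equals its total potential energy, U = Σ kqᵢqⱼ/rᵢⱼ over all pairs.
Pair separations: r₁₂ = 0.223 m, r₁₃ = 0.262 m, r₁₄ = 0.333 m, r₂₃ = 0.485 m, r₂₄ = 0.110 m, r₃₄ = 0.595 m.
Summing all 6 pair terms gives U = -2.30 J.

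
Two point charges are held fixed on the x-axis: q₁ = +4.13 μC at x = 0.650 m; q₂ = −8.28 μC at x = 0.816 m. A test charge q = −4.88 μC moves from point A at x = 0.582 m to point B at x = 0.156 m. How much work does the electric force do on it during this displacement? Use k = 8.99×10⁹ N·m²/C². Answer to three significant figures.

-1.30 J

The work done by the electric force is W_field = −ΔU = −q(V_B − V_A) = q(V_A − V_B).
At A: distances to the source charges are 0.0680 m, 0.234 m; V_A = Σ kqᵢ/rᵢ = 2.28×10⁵ V.
At B: distances to the source charges are 0.494 m, 0.660 m; V_B = Σ kqᵢ/rᵢ = -3.76×10⁴ V.
ΔV = V_B − V_A = -2.66×10⁵ V.
W_field = −qΔV = −(-4.88×10⁻⁶ C)(-2.66×10⁵ V) = -1.30 J.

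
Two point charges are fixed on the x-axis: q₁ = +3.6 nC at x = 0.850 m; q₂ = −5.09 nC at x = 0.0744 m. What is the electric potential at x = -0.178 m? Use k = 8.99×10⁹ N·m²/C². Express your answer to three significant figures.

-150 V

The total potential is the scalar sum of each charge's contribution, V = Σ kqᵢ/rᵢ.
Distances from the field point to each charge: r₁ = 1.03 m, r₂ = 0.252 m.
V = k[(3.60×10⁻⁹)/(1.03) + (-5.09×10⁻⁹)/(0.252)] = -150 V.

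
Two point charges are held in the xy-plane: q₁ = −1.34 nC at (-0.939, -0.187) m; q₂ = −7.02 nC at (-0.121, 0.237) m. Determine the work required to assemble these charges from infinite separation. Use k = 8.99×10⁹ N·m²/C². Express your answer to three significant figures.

The assembly work is the sum of pairwise potential energies, U = Σ_{i<j} kqᵢqⱼ/rᵢⱼ.
Pair separations: r₁₂ = 0.921 m.
U = (9.18×10⁻⁸) = 9.18×10⁻⁸ J.

9.18×10⁻⁸ J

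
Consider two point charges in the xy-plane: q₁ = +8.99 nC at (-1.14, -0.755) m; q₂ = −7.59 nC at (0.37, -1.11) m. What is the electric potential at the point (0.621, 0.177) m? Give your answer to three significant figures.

The total potential is the scalar sum of each charge's contribution, V = Σ kqᵢ/rᵢ.
Distances from the field point to each charge: r₁ = 1.99 m, r₂ = 1.31 m.
V = k[(8.99×10⁻⁹)/(1.99) + (-7.59×10⁻⁹)/(1.31)] = -11.5 V.

-11.5 V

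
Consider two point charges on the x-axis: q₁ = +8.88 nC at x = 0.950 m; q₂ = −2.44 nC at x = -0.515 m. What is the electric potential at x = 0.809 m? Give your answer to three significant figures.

Electric potential is a scalar, so the contributions from each charge add algebraically: V = Σ kqᵢ/rᵢ.
Distances from the field point to each charge: r₁ = 0.141 m, r₂ = 1.32 m.
V = k[(8.88×10⁻⁹)/(0.141) + (-2.44×10⁻⁹)/(1.32)] = 550 V.

550 V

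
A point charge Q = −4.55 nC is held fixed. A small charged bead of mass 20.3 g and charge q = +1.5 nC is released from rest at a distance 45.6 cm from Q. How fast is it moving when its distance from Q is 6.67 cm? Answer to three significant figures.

Only the electrostatic force acts, so mechanical energy is conserved: ½mv² = U₁ − U₂ = kQq(1/r₁ − 1/r₂).
U₁ − U₂ = (8.99×10⁹ N·m²/C²)(-4.55×10⁻⁹ C)(1.50×10⁻⁹ C)(1/0.456 − 1/0.0667) = 7.85×10⁻⁷ J.
v = √(2·7.85×10⁻⁷/0.0203) = 8.80×10⁻³ m/s.

8.80×10⁻³ m/s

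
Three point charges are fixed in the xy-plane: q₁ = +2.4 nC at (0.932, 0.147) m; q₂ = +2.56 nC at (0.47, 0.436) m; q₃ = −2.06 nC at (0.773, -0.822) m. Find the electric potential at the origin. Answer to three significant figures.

Electric potential is a scalar, so the contributions from each charge add algebraically: V = Σ kqᵢ/rᵢ.
Distances from the field point to each charge: r₁ = 0.944 m, r₂ = 0.641 m, r₃ = 1.13 m.
V = k[(2.40×10⁻⁹)/(0.944) + (2.56×10⁻⁹)/(0.641) + (-2.06×10⁻⁹)/(1.13)] = 42.4 V.

42.4 V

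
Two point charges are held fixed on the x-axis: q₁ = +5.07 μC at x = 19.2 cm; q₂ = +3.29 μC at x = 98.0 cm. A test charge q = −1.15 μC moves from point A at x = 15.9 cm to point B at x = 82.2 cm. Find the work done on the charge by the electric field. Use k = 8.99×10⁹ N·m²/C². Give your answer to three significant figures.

-1.33 J

The work done by the electric force is W_field = −ΔU = −q(V_B − V_A) = q(V_A − V_B).
At A: distances to the source charges are 0.0330 m, 0.821 m; V_A = Σ kqᵢ/rᵢ = 1.42×10⁶ V.
At B: distances to the source charges are 0.630 m, 0.158 m; V_B = Σ kqᵢ/rᵢ = 2.60×10⁵ V.
ΔV = V_B − V_A = -1.16×10⁶ V.
W_field = −qΔV = −(-1.15×10⁻⁶ C)(-1.16×10⁶ V) = -1.33 J.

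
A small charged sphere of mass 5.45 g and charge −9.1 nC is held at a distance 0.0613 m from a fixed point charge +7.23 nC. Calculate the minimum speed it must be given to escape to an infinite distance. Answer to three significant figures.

To just escape, total mechanical energy must reach zero at infinity: ½mv²_min + U = 0, so ½mv²_min = −U = |kQq|/r.
|U| = |kQq|/r = (8.99×10⁹ N·m²/C²)(7.23×10⁻⁹)(9.10×10⁻⁹)/(0.0613) = 9.65×10⁻⁶ J.
v_min = √(2|U|/m) = √(2·9.65×10⁻⁶/5.45×10⁻³) = 0.0595 m/s.

0.0595 m/s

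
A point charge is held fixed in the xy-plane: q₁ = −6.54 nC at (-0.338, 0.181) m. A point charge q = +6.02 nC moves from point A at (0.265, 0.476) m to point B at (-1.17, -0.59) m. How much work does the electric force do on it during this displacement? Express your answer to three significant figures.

The work done by the electric force is W_field = −ΔU = −q(V_B − V_A) = q(V_A − V_B).
At A: distance to the source charge is 0.671 m; V_A = kq₁/r = -87.6 V.
At B: distance to the source charge is 1.13 m; V_B = kq₁/r = -51.8 V.
ΔV = V_B − V_A = 35.8 V.
W_field = −qΔV = −(6.02×10⁻⁹ C)(35.8 V) = -2.15×10⁻⁷ J.

-2.15×10⁻⁷ J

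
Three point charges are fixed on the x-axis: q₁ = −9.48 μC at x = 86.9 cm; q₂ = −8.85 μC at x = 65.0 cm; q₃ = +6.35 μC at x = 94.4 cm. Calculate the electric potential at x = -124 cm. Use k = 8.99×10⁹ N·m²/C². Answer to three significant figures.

-5.64×10⁴ V

Electric potential is a scalar, so the contributions from each charge add algebraically: V = Σ kqᵢ/rᵢ.
Distances from the field point to each charge: r₁ = 2.11 m, r₂ = 1.89 m, r₃ = 2.18 m.
V = k[(-9.48×10⁻⁶)/(2.11) + (-8.85×10⁻⁶)/(1.89) + (6.35×10⁻⁶)/(2.18)] = -5.64×10⁴ V.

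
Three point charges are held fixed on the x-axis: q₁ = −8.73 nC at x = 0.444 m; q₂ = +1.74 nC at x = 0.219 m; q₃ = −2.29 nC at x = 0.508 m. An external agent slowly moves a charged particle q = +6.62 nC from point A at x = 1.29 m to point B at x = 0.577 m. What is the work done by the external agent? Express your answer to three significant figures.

For quasistatic motion the external work equals the change in potential energy: W_ext = qΔV = q(V_B − V_A).
At A: distances to the source charges are 0.846 m, 1.07 m, 0.782 m; V_A = Σ kqᵢ/rᵢ = -104 V.
At B: distances to the source charges are 0.133 m, 0.358 m, 0.0690 m; V_B = Σ kqᵢ/rᵢ = -845 V.
ΔV = V_B − V_A = -740 V.
W_ext = qΔV = (6.62×10⁻⁹ C)(-740 V) = -4.90×10⁻⁶ J.

-4.90×10⁻⁶ J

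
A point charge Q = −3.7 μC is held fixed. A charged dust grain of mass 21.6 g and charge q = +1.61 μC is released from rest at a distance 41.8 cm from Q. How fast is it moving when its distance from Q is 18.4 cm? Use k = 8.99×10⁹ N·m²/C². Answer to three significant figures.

3.88 m/s

Only the electrostatic force acts, so mechanical energy is conserved: ½mv² = U₁ − U₂ = kQq(1/r₁ − 1/r₂).
U₁ − U₂ = (8.99×10⁹ N·m²/C²)(-3.70×10⁻⁶ C)(1.61×10⁻⁶ C)(1/0.418 − 1/0.184) = 0.163 J.
v = √(2·0.163/0.0216) = 3.88 m/s.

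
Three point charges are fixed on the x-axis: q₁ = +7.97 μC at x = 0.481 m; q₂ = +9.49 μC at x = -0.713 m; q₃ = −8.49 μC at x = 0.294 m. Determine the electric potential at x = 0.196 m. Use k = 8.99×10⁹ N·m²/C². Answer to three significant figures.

The total potential is the scalar sum of each charge's contribution, V = Σ kqᵢ/rᵢ.
Distances from the field point to each charge: r₁ = 0.285 m, r₂ = 0.909 m, r₃ = 0.0980 m.
V = k[(7.97×10⁻⁶)/(0.285) + (9.49×10⁻⁶)/(0.909) + (-8.49×10⁻⁶)/(0.0980)] = -4.34×10⁵ V.

-4.34×10⁵ V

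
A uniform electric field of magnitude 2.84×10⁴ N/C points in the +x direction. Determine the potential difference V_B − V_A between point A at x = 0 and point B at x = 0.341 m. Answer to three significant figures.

-9680 V

In a uniform field, potential decreases in the direction of E: V_B − V_A = −E·Δx.
V_B − V_A = −(2.84×10⁴ V/m)(0.341 m) = -9680 V.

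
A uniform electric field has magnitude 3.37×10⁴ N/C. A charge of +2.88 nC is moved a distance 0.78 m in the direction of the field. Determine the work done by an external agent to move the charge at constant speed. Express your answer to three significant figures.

-7.57×10⁻⁵ J

The potential change for a displacement 0.78 m in the direction of the field is ΔV = −Ed = -2.63×10⁴ V.
W_ext = qΔV = -7.57×10⁻⁵ J.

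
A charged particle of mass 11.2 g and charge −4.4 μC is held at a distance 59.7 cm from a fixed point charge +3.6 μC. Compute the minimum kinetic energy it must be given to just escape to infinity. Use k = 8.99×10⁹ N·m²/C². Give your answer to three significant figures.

0.239 J

To just escape, total mechanical energy must reach zero at infinity: ½mv²_min + U = 0, so ½mv²_min = −U = |kQq|/r.
|U| = |kQq|/r = (8.99×10⁹ N·m²/C²)(3.60×10⁻⁶)(4.40×10⁻⁶)/(0.597) = 0.239 J.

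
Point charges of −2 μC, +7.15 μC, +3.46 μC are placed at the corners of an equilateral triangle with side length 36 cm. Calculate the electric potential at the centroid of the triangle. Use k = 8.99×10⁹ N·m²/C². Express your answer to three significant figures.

3.72×10⁵ V

Electric potential is a scalar, so the contributions from each charge add algebraically: V = Σ kqᵢ/rᵢ.
The distance from each vertex to the centroid is a/√3 = 0.208 m.
V = k[(-2.00×10⁻⁶)/(0.208) + (7.15×10⁻⁶)/(0.208) + (3.46×10⁻⁶)/(0.208)] = 3.72×10⁵ V.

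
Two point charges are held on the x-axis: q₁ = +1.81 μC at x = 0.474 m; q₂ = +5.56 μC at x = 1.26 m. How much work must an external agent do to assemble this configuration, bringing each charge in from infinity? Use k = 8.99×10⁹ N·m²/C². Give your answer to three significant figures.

The work to assemble the configuration equals its total potential energy, U = Σ kqᵢqⱼ/rᵢⱼ over all pairs.
Pair separations: r₁₂ = 0.786 m.
U = (0.115) = 0.115 J.

0.115 J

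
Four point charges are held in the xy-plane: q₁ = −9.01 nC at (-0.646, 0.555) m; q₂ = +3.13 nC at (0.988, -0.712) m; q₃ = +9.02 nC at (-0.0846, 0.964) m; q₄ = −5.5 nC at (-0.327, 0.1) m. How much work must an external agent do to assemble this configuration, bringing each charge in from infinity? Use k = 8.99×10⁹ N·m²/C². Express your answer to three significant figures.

The assembly work is the sum of pairwise potential energies, U = Σ_{i<j} kqᵢqⱼ/rᵢⱼ.
Pair separations: r₁₂ = 2.07 m, r₁₃ = 0.695 m, r₁₄ = 0.556 m, r₂₃ = 1.99 m, r₂₄ = 1.55 m, r₃₄ = 0.897 m.
Summing all 6 pair terms gives U = -8.42×10⁻⁷ J.

-8.42×10⁻⁷ J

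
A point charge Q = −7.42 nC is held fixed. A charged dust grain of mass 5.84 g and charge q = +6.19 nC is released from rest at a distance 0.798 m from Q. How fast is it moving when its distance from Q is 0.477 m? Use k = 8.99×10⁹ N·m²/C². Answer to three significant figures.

0.0109 m/s

Only the electrostatic force acts, so mechanical energy is conserved: ½mv² = U₁ − U₂ = kQq(1/r₁ − 1/r₂).
U₁ − U₂ = (8.99×10⁹ N·m²/C²)(-7.42×10⁻⁹ C)(6.19×10⁻⁹ C)(1/0.798 − 1/0.477) = 3.48×10⁻⁷ J.
v = √(2·3.48×10⁻⁷/5.84×10⁻³) = 0.0109 m/s.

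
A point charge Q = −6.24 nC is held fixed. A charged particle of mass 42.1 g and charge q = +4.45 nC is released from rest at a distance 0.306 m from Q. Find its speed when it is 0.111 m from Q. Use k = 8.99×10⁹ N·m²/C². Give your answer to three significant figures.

Only the electrostatic force acts, so mechanical energy is conserved: ½mv² = U₁ − U₂ = kQq(1/r₁ − 1/r₂).
U₁ − U₂ = (8.99×10⁹ N·m²/C²)(-6.24×10⁻⁹ C)(4.45×10⁻⁹ C)(1/0.306 − 1/0.111) = 1.43×10⁻⁶ J.
v = √(2·1.43×10⁻⁶/0.0421) = 8.25×10⁻³ m/s.

8.25×10⁻³ m/s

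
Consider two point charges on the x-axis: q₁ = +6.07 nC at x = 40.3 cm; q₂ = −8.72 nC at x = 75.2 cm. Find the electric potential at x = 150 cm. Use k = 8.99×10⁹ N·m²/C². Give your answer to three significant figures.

The total potential is the scalar sum of each charge's contribution, V = Σ kqᵢ/rᵢ.
Distances from the field point to each charge: r₁ = 1.10 m, r₂ = 0.748 m.
V = k[(6.07×10⁻⁹)/(1.10) + (-8.72×10⁻⁹)/(0.748)] = -55.1 V.

-55.1 V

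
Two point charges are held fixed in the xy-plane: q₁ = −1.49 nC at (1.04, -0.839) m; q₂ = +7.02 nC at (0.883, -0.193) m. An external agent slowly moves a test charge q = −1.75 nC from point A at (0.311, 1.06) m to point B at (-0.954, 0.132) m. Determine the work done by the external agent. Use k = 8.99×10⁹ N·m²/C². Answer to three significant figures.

For quasistatic motion the external work equals the change in potential energy: W_ext = qΔV = q(V_B − V_A).
At A: distances to the source charges are 2.03 m, 1.38 m; V_A = Σ kqᵢ/rᵢ = 39.2 V.
At B: distances to the source charges are 2.22 m, 1.87 m; V_B = Σ kqᵢ/rᵢ = 27.8 V.
ΔV = V_B − V_A = -11.4 V.
W_ext = qΔV = (-1.75×10⁻⁹ C)(-11.4 V) = 2.00×10⁻⁸ J.

2.00×10⁻⁸ J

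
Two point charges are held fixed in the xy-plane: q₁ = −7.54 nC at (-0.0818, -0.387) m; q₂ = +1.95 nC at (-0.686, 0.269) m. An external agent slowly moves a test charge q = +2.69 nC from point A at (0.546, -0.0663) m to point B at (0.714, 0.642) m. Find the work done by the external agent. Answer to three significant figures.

1.14×10⁻⁷ J

For quasistatic motion the external work equals the change in potential energy: W_ext = qΔV = q(V_B − V_A).
At A: distances to the source charges are 0.705 m, 1.28 m; V_A = Σ kqᵢ/rᵢ = -82.4 V.
At B: distances to the source charges are 1.30 m, 1.45 m; V_B = Σ kqᵢ/rᵢ = -40.0 V.
ΔV = V_B − V_A = 42.4 V.
W_ext = qΔV = (2.69×10⁻⁹ C)(42.4 V) = 1.14×10⁻⁷ J.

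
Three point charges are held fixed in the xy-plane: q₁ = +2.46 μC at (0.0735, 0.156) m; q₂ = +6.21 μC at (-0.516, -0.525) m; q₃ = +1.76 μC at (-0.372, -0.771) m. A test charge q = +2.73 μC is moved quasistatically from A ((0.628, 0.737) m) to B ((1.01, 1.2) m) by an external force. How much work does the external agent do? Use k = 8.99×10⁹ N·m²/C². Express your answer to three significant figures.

For quasistatic motion the external work equals the change in potential energy: W_ext = qΔV = q(V_B − V_A).
At A: distances to the source charges are 0.803 m, 1.70 m, 1.81 m; V_A = Σ kqᵢ/rᵢ = 6.91×10⁴ V.
At B: distances to the source charges are 1.40 m, 2.30 m, 2.41 m; V_B = Σ kqᵢ/rᵢ = 4.66×10⁴ V.
ΔV = V_B − V_A = -2.25×10⁴ V.
W_ext = qΔV = (2.73×10⁻⁶ C)(-2.25×10⁴ V) = -0.0614 J.

-0.0614 J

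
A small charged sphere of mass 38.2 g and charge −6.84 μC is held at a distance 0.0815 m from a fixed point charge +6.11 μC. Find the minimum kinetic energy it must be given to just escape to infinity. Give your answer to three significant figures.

4.61 J

To just escape, total mechanical energy must reach zero at infinity: ½mv²_min + U = 0, so ½mv²_min = −U = |kQq|/r.
|U| = |kQq|/r = (8.99×10⁹ N·m²/C²)(6.11×10⁻⁶)(6.84×10⁻⁶)/(0.0815) = 4.61 J.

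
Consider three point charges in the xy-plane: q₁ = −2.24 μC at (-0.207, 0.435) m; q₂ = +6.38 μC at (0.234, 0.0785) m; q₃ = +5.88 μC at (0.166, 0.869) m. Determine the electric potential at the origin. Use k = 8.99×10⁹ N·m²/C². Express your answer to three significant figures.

The total potential is the scalar sum of each charge's contribution, V = Σ kqᵢ/rᵢ.
Distances from the field point to each charge: r₁ = 0.482 m, r₂ = 0.247 m, r₃ = 0.885 m.
V = k[(-2.24×10⁻⁶)/(0.482) + (6.38×10⁻⁶)/(0.247) + (5.88×10⁻⁶)/(0.885)] = 2.50×10⁵ V.

2.50×10⁵ V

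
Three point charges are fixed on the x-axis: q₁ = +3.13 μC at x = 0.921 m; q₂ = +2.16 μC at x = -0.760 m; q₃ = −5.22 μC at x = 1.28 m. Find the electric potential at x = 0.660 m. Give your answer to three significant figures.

4.58×10⁴ V

The total potential is the scalar sum of each charge's contribution, V = Σ kqᵢ/rᵢ.
Distances from the field point to each charge: r₁ = 0.261 m, r₂ = 1.42 m, r₃ = 0.620 m.
V = k[(3.13×10⁻⁶)/(0.261) + (2.16×10⁻⁶)/(1.42) + (-5.22×10⁻⁶)/(0.620)] = 4.58×10⁴ V.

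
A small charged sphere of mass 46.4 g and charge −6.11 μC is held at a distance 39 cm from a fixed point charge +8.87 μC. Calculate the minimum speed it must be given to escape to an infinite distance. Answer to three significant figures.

To just escape, total mechanical energy must reach zero at infinity: ½mv²_min + U = 0, so ½mv²_min = −U = |kQq|/r.
|U| = |kQq|/r = (8.99×10⁹ N·m²/C²)(8.87×10⁻⁶)(6.11×10⁻⁶)/(0.390) = 1.25 J.
v_min = √(2|U|/m) = √(2·1.25/0.0464) = 7.34 m/s.

7.34 m/s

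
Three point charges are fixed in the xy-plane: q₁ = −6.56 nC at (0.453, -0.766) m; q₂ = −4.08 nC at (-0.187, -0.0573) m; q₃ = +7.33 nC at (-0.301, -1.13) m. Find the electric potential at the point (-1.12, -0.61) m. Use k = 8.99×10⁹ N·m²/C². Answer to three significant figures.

The total potential is the scalar sum of each charge's contribution, V = Σ kqᵢ/rᵢ.
Distances from the field point to each charge: r₁ = 1.58 m, r₂ = 1.08 m, r₃ = 0.970 m.
V = k[(-6.56×10⁻⁹)/(1.58) + (-4.08×10⁻⁹)/(1.08) + (7.33×10⁻⁹)/(0.970)] = -3.21 V.

-3.21 V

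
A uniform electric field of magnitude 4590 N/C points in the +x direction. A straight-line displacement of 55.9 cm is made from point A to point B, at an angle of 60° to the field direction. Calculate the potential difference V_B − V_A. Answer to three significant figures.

-1280 V

Only the component of displacement along E changes the potential: ΔV = −E·d·cosθ.
ΔV = −(4590 V/m)(0.559 m)cos60° = -1280 V.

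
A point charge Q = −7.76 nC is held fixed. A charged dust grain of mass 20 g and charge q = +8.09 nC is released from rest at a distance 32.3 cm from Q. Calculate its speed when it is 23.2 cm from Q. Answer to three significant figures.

Only the electrostatic force acts, so mechanical energy is conserved: ½mv² = U₁ − U₂ = kQq(1/r₁ − 1/r₂).
U₁ − U₂ = (8.99×10⁹ N·m²/C²)(-7.76×10⁻⁹ C)(8.09×10⁻⁹ C)(1/0.323 − 1/0.232) = 6.85×10⁻⁷ J.
v = √(2·6.85×10⁻⁷/0.0200) = 8.28×10⁻³ m/s.

8.28×10⁻³ m/s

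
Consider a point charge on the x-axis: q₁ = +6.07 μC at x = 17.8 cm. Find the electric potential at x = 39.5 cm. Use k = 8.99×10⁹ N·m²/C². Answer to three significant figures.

2.51×10⁵ V

The total potential is the scalar sum of each charge's contribution, V = Σ kqᵢ/rᵢ.
V = k[(6.07×10⁻⁶)/(0.217)] = 2.51×10⁵ V.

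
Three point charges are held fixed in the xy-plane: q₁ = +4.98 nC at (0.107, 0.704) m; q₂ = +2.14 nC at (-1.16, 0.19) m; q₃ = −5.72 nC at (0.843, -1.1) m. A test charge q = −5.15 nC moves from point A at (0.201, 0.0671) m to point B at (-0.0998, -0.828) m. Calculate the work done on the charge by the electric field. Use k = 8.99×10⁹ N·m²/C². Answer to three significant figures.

-2.85×10⁻⁷ J

The work done by the electric force is W_field = −ΔU = −q(V_B − V_A) = q(V_A − V_B).
At A: distances to the source charges are 0.644 m, 1.37 m, 1.33 m; V_A = Σ kqᵢ/rᵢ = 45.0 V.
At B: distances to the source charges are 1.55 m, 1.47 m, 0.981 m; V_B = Σ kqᵢ/rᵢ = -10.4 V.
ΔV = V_B − V_A = -55.4 V.
W_field = −qΔV = −(-5.15×10⁻⁹ C)(-55.4 V) = -2.85×10⁻⁷ J.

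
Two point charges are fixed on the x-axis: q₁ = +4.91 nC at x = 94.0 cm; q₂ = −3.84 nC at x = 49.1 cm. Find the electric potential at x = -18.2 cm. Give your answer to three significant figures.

The total potential is the scalar sum of each charge's contribution, V = Σ kqᵢ/rᵢ.
Distances from the field point to each charge: r₁ = 1.12 m, r₂ = 0.673 m.
V = k[(4.91×10⁻⁹)/(1.12) + (-3.84×10⁻⁹)/(0.673)] = -12.0 V.

-12.0 V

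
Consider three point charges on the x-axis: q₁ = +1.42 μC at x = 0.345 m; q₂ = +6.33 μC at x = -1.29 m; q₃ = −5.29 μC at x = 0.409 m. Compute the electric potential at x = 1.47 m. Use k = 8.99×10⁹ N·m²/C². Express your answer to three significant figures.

-1.29×10⁴ V

The total potential is the scalar sum of each charge's contribution, V = Σ kqᵢ/rᵢ.
Distances from the field point to each charge: r₁ = 1.12 m, r₂ = 2.76 m, r₃ = 1.06 m.
V = k[(1.42×10⁻⁶)/(1.12) + (6.33×10⁻⁶)/(2.76) + (-5.29×10⁻⁶)/(1.06)] = -1.29×10⁴ V.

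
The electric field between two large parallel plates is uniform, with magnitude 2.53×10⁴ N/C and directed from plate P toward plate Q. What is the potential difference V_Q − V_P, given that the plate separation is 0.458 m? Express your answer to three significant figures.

-1.16×10⁴ V

In a uniform field, potential decreases in the direction of E: ΔV = −E·d for a displacement d parallel to E.
Going from P to Q is a displacement of 0.458 m along the field, so V_Q − V_P = −Ed = -1.16×10⁴ V.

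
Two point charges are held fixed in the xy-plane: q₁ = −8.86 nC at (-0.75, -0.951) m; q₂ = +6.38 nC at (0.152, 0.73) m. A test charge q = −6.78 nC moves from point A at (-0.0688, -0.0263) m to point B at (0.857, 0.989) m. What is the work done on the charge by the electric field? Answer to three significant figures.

The work done by the electric force is W_field = −ΔU = −q(V_B − V_A) = q(V_A − V_B).
At A: distances to the source charges are 1.15 m, 0.788 m; V_A = Σ kqᵢ/rᵢ = 3.45 V.
At B: distances to the source charges are 2.52 m, 0.751 m; V_B = Σ kqᵢ/rᵢ = 44.7 V.
ΔV = V_B − V_A = 41.3 V.
W_field = −qΔV = −(-6.78×10⁻⁹ C)(41.3 V) = 2.80×10⁻⁷ J.

2.80×10⁻⁷ J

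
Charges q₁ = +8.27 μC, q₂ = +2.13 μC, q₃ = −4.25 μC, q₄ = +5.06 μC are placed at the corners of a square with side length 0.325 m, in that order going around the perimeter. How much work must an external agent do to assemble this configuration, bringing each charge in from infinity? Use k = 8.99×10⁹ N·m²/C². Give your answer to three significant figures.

0.323 J

The assembly work is the sum of pairwise potential energies, U = Σ_{i<j} kqᵢqⱼ/rᵢⱼ.
The four side pairs have separation 0.325 m and the two diagonal pairs 0.460 m.
Summing all 6 pair terms gives U = 0.323 J.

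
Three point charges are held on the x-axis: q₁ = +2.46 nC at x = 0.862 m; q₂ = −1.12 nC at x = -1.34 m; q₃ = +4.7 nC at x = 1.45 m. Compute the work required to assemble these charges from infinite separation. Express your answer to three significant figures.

1.49×10⁻⁷ J

The assembly work is the sum of pairwise potential energies, U = Σ_{i<j} kqᵢqⱼ/rᵢⱼ.
Pair separations: r₁₂ = 2.20 m, r₁₃ = 0.588 m, r₂₃ = 2.79 m.
U = (-1.12×10⁻⁸) + (1.77×10⁻⁷) + (-1.70×10⁻⁸) = 1.49×10⁻⁷ J.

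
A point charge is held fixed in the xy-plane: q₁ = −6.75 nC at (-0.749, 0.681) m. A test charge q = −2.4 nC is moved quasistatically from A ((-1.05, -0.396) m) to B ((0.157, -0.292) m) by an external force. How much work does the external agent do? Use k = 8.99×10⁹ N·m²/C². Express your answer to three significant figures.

-2.07×10⁻⁸ J

For quasistatic motion the external work equals the change in potential energy: W_ext = qΔV = q(V_B − V_A).
At A: distance to the source charge is 1.12 m; V_A = kq₁/r = -54.3 V.
At B: distance to the source charge is 1.33 m; V_B = kq₁/r = -45.6 V.
ΔV = V_B − V_A = 8.62 V.
W_ext = qΔV = (-2.40×10⁻⁹ C)(8.62 V) = -2.07×10⁻⁸ J.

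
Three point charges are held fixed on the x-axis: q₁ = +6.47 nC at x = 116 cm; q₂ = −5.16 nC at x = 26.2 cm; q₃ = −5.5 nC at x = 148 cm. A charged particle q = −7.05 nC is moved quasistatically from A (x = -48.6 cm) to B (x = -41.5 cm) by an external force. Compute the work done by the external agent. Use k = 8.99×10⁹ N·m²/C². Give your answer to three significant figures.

For quasistatic motion the external work equals the change in potential energy: W_ext = qΔV = q(V_B − V_A).
At A: distances to the source charges are 1.65 m, 0.748 m, 1.97 m; V_A = Σ kqᵢ/rᵢ = -51.8 V.
At B: distances to the source charges are 1.57 m, 0.677 m, 1.90 m; V_B = Σ kqᵢ/rᵢ = -57.7 V.
ΔV = V_B − V_A = -5.85 V.
W_ext = qΔV = (-7.05×10⁻⁹ C)(-5.85 V) = 4.13×10⁻⁸ J.

4.13×10⁻⁸ J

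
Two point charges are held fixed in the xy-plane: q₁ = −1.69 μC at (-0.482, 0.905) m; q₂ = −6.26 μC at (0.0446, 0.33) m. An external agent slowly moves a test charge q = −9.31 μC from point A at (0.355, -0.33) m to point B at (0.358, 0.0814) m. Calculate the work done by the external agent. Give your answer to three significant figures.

For quasistatic motion the external work equals the change in potential energy: W_ext = qΔV = q(V_B − V_A).
At A: distances to the source charges are 1.49 m, 0.729 m; V_A = Σ kqᵢ/rᵢ = -8.73×10⁴ V.
At B: distances to the source charges are 1.18 m, 0.400 m; V_B = Σ kqᵢ/rᵢ = -1.54×10⁵ V.
ΔV = V_B − V_A = -6.63×10⁴ V.
W_ext = qΔV = (-9.31×10⁻⁶ C)(-6.63×10⁴ V) = 0.617 J.

0.617 J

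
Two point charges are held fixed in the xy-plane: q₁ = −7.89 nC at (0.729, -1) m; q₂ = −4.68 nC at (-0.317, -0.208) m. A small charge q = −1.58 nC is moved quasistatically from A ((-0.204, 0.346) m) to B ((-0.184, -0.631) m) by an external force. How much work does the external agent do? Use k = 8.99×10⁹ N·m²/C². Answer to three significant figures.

7.77×10⁻⁸ J

For quasistatic motion the external work equals the change in potential energy: W_ext = qΔV = q(V_B − V_A).
At A: distances to the source charges are 1.64 m, 0.565 m; V_A = Σ kqᵢ/rᵢ = -118 V.
At B: distances to the source charges are 0.985 m, 0.443 m; V_B = Σ kqᵢ/rᵢ = -167 V.
ΔV = V_B − V_A = -49.2 V.
W_ext = qΔV = (-1.58×10⁻⁹ C)(-49.2 V) = 7.77×10⁻⁸ J.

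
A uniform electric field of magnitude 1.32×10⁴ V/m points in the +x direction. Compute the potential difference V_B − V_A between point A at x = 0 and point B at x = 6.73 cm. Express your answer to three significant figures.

In a uniform field, potential decreases in the direction of E: V_B − V_A = −E·Δx.
V_B − V_A = −(1.32×10⁴ V/m)(0.0673 m) = -888 V.

-888 V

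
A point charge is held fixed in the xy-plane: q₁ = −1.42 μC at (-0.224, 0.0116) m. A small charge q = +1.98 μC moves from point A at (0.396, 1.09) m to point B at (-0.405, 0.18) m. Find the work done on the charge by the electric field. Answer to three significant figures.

The work done by the electric force is W_field = −ΔU = −q(V_B − V_A) = q(V_A − V_B).
At A: distance to the source charge is 1.24 m; V_A = kq₁/r = -1.03×10⁴ V.
At B: distance to the source charge is 0.247 m; V_B = kq₁/r = -5.16×10⁴ V.
ΔV = V_B − V_A = -4.14×10⁴ V.
W_field = −qΔV = −(1.98×10⁻⁶ C)(-4.14×10⁴ V) = 0.0819 J.

0.0819 J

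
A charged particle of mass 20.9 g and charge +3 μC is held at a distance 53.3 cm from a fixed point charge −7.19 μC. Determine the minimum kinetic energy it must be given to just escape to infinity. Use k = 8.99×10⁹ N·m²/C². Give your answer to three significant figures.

0.364 J

To just escape, total mechanical energy must reach zero at infinity: ½mv²_min + U = 0, so ½mv²_min = −U = |kQq|/r.
|U| = |kQq|/r = (8.99×10⁹ N·m²/C²)(7.19×10⁻⁶)(3.00×10⁻⁶)/(0.533) = 0.364 J.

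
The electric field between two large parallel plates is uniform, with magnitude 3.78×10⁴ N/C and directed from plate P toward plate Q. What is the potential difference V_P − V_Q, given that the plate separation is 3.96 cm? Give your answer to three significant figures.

1500 V

In a uniform field, potential decreases in the direction of E: ΔV = −E·d for a displacement d parallel to E.
Going from Q to P is a displacement of 3.96 cm opposite to the field, so V_P − V_Q = +Ed = 1500 V.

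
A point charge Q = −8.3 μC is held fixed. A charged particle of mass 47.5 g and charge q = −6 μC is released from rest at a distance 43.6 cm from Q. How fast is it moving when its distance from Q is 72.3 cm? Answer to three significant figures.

Only the electrostatic force acts, so mechanical energy is conserved: ½mv² = U₁ − U₂ = kQq(1/r₁ − 1/r₂).
U₁ − U₂ = (8.99×10⁹ N·m²/C²)(-8.30×10⁻⁶ C)(-6.00×10⁻⁶ C)(1/0.436 − 1/0.723) = 0.408 J.
v = √(2·0.408/0.0475) = 4.14 m/s.

4.14 m/s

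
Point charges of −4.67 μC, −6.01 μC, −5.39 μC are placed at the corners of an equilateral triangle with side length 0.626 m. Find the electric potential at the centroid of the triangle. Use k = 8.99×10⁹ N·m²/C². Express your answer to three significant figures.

-4.00×10⁵ V

Electric potential is a scalar, so the contributions from each charge add algebraically: V = Σ kqᵢ/rᵢ.
The distance from each vertex to the centroid is a/√3 = 0.361 m.
V = k[(-4.67×10⁻⁶)/(0.361) + (-6.01×10⁻⁶)/(0.361) + (-5.39×10⁻⁶)/(0.361)] = -4.00×10⁵ V.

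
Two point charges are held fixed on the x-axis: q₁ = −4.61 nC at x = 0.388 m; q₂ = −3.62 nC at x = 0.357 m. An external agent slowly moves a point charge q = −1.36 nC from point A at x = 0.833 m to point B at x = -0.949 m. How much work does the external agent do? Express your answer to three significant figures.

-1.44×10⁻⁷ J

For quasistatic motion the external work equals the change in potential energy: W_ext = qΔV = q(V_B − V_A).
At A: distances to the source charges are 0.445 m, 0.476 m; V_A = Σ kqᵢ/rᵢ = -162 V.
At B: distances to the source charges are 1.34 m, 1.31 m; V_B = Σ kqᵢ/rᵢ = -55.9 V.
ΔV = V_B − V_A = 106 V.
W_ext = qΔV = (-1.36×10⁻⁹ C)(106 V) = -1.44×10⁻⁷ J.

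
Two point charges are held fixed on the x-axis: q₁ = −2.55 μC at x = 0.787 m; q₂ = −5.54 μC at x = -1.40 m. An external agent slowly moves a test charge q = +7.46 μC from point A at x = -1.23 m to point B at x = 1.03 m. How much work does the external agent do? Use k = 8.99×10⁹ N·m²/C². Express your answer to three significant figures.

1.41 J

For quasistatic motion the external work equals the change in potential energy: W_ext = qΔV = q(V_B − V_A).
At A: distances to the source charges are 2.02 m, 0.170 m; V_A = Σ kqᵢ/rᵢ = -3.04×10⁵ V.
At B: distances to the source charges are 0.243 m, 2.43 m; V_B = Σ kqᵢ/rᵢ = -1.15×10⁵ V.
ΔV = V_B − V_A = 1.89×10⁵ V.
W_ext = qΔV = (7.46×10⁻⁶ C)(1.89×10⁵ V) = 1.41 J.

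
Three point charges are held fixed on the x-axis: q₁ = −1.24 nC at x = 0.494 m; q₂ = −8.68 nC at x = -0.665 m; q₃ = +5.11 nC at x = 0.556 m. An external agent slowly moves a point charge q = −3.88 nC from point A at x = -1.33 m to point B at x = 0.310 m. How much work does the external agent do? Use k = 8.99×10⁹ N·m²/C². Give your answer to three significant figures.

-5.63×10⁻⁷ J

For quasistatic motion the external work equals the change in potential energy: W_ext = qΔV = q(V_B − V_A).
At A: distances to the source charges are 1.82 m, 0.665 m, 1.89 m; V_A = Σ kqᵢ/rᵢ = -99.1 V.
At B: distances to the source charges are 0.184 m, 0.975 m, 0.246 m; V_B = Σ kqᵢ/rᵢ = 46.1 V.
ΔV = V_B − V_A = 145 V.
W_ext = qΔV = (-3.88×10⁻⁹ C)(145 V) = -5.63×10⁻⁷ J.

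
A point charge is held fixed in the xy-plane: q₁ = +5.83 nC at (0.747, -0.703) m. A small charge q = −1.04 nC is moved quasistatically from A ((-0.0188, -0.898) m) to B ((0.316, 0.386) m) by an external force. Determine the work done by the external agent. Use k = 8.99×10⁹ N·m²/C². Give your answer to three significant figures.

For quasistatic motion the external work equals the change in potential energy: W_ext = qΔV = q(V_B − V_A).
At A: distance to the source charge is 0.790 m; V_A = kq₁/r = 66.3 V.
At B: distance to the source charge is 1.17 m; V_B = kq₁/r = 44.8 V.
ΔV = V_B − V_A = -21.6 V.
W_ext = qΔV = (-1.04×10⁻⁹ C)(-21.6 V) = 2.24×10⁻⁸ J.

2.24×10⁻⁸ J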